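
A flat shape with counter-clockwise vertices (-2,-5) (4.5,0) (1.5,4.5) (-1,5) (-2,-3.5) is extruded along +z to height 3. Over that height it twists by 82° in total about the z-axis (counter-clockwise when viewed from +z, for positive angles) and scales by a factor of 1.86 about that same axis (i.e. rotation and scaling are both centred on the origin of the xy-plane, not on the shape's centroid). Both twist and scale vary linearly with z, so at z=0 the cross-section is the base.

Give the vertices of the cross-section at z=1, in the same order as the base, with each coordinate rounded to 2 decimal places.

Cross-section at z=1: (0.67,-6.90) (5.14,2.66) (-0.94,6.03) (-4.10,5.12) (-0.22,-5.18)

t = z/height = 1/3 = 0.333333
s = 1 + (scale-1)·z/height = 1 + (1.86-1)·1/3 = 1.286667
θ = twist·z/height = 82°·1/3 = 27.3333° = 0.477057 rad
cos θ = 0.888350, sin θ = 0.459166 (intermediates below are computed at full precision and shown rounded to 5 d.p.)
v1: (-2,-5) → rotate → (0.51913,-5.36008) → ×s → (0.66795,-6.89664) → (0.67,-6.90)
v2: (4.5,0) → rotate → (3.99758,2.06625) → ×s → (5.14355,2.65857) → (5.14,2.66)
v3: (1.5,4.5) → rotate → (-0.73372,4.68633) → ×s → (-0.94406,6.02974) → (-0.94,6.03)
v4: (-1,5) → rotate → (-3.18418,3.98258) → ×s → (-4.09698,5.12426) → (-4.10,5.12)
v5: (-2,-3.5) → rotate → (-0.16962,-4.02756) → ×s → (-0.21824,-5.18213) → (-0.22,-5.18)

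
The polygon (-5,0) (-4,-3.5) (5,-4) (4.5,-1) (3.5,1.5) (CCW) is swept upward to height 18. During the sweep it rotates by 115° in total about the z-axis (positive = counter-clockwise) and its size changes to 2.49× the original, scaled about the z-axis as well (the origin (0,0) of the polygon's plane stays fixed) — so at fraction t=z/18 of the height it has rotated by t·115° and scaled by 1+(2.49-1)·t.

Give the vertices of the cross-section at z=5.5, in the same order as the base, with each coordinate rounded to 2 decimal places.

Cross-section at z=5.5: (-5.95,-4.19) (-1.83,-7.52) (9.30,-0.57) (6.19,2.58) (2.91,4.72)

t = z/height = 5.5/18 = 0.305556
s = 1 + (scale-1)·z/height = 1 + (2.49-1)·5.5/18 = 1.455278
θ = twist·z/height = 115°·5.5/18 = 35.1389° = 0.613289 rad
cos θ = 0.817759, sin θ = 0.575560 (intermediates below are computed at full precision and shown rounded to 5 d.p.)
v1: (-5,0) → rotate → (-4.08880,-2.87780) → ×s → (-5.95033,-4.18800) → (-5.95,-4.19)
v2: (-4,-3.5) → rotate → (-1.25658,-5.16440) → ×s → (-1.82867,-7.51564) → (-1.83,-7.52)
v3: (5,-4) → rotate → (6.39104,-0.39323) → ×s → (9.30074,-0.57227) → (9.30,-0.57)
v4: (4.5,-1) → rotate → (4.25548,1.77226) → ×s → (6.19290,2.57913) → (6.19,2.58)
v5: (3.5,1.5) → rotate → (1.99882,3.24110) → ×s → (2.90883,4.71670) → (2.91,4.72)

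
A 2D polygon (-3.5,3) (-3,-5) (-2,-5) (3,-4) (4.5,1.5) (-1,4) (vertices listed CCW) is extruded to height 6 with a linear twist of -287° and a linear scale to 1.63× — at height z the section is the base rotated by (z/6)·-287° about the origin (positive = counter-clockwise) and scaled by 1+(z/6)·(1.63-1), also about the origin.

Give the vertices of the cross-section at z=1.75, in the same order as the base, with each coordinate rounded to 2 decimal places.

Cross-section at z=1.75: (3.08,4.51) (-6.27,2.88) (-6.14,1.70) (-4.32,-4.05) (2.35,-5.10) (4.58,1.70)

t = z/height = 1.75/6 = 0.291667
s = 1 + (scale-1)·z/height = 1 + (1.63-1)·1.75/6 = 1.183750
θ = twist·z/height = -287°·1.75/6 = -83.7083° = -1.460986 rad
cos θ = 0.109590, sin θ = -0.993977 (intermediates below are computed at full precision and shown rounded to 5 d.p.)
v1: (-3.5,3) → rotate → (2.59837,3.80769) → ×s → (3.07582,4.50735) → (3.08,4.51)
v2: (-3,-5) → rotate → (-5.29865,2.43398) → ×s → (-6.27228,2.88123) → (-6.27,2.88)
v3: (-2,-5) → rotate → (-5.18906,1.44001) → ×s → (-6.14255,1.70461) → (-6.14,1.70)
v4: (3,-4) → rotate → (-3.64714,-3.42029) → ×s → (-4.31730,-4.04877) → (-4.32,-4.05)
v5: (4.5,1.5) → rotate → (1.98412,-4.30851) → ×s → (2.34870,-5.10020) → (2.35,-5.10)
v6: (-1,4) → rotate → (3.86632,1.43234) → ×s → (4.57675,1.69553) → (4.58,1.70)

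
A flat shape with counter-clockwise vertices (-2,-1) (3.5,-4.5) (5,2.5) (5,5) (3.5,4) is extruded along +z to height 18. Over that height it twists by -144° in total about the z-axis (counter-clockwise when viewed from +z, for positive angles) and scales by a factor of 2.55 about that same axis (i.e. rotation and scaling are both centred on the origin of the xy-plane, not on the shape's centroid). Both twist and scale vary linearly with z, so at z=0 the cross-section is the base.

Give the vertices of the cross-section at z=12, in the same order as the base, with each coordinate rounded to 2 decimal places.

Cross-section at z=12: (-1.60,4.26) (-9.84,-6.12) (3.99,-10.64) (9.05,-11.17) (7.34,-7.93)

t = z/height = 12/18 = 0.666667
s = 1 + (scale-1)·z/height = 1 + (2.55-1)·12/18 = 2.033333
θ = twist·z/height = -144°·12/18 = -96.0000° = -1.675516 rad
cos θ = -0.104528, sin θ = -0.994522 (intermediates below are computed at full precision and shown rounded to 5 d.p.)
v1: (-2,-1) → rotate → (-0.78546,2.09357) → ×s → (-1.59711,4.25693) → (-1.60,4.26)
v2: (3.5,-4.5) → rotate → (-4.84120,-3.01045) → ×s → (-9.84377,-6.12125) → (-9.84,-6.12)
v3: (5,2.5) → rotate → (1.96366,-5.23393) → ×s → (3.99278,-10.64233) → (3.99,-10.64)
v4: (5,5) → rotate → (4.44997,-5.49525) → ×s → (9.04827,-11.17368) → (9.05,-11.17)
v5: (3.5,4) → rotate → (3.61224,-3.89894) → ×s → (7.34488,-7.92785) → (7.34,-7.93)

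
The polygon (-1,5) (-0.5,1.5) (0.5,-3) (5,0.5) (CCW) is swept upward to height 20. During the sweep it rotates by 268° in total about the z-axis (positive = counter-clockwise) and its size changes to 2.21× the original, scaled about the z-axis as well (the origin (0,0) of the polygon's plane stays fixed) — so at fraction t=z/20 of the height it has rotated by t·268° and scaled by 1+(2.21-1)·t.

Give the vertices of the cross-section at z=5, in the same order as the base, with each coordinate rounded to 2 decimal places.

t = z/height = 5/20 = 0.25
s = 1 + (scale-1)·z/height = 1 + (2.21-1)·5/20 = 1.302500
θ = twist·z/height = 268°·5/20 = 67.0000° = 1.169371 rad
cos θ = 0.390731, sin θ = 0.920505 (intermediates below are computed at full precision and shown rounded to 5 d.p.)
v1: (-1,5) → rotate → (-4.99326,1.03315) → ×s → (-6.50372,1.34568) → (-6.50,1.35)
v2: (-0.5,1.5) → rotate → (-1.57612,0.12584) → ×s → (-2.05290,0.16391) → (-2.05,0.16)
v3: (0.5,-3) → rotate → (2.95688,-0.71194) → ×s → (3.85134,-0.92730) → (3.85,-0.93)
v4: (5,0.5) → rotate → (1.49340,4.79789) → ×s → (1.94516,6.24925) → (1.95,6.25)

Cross-section at z=5: (-6.50,1.35) (-2.05,0.16) (3.85,-0.93) (1.95,6.25)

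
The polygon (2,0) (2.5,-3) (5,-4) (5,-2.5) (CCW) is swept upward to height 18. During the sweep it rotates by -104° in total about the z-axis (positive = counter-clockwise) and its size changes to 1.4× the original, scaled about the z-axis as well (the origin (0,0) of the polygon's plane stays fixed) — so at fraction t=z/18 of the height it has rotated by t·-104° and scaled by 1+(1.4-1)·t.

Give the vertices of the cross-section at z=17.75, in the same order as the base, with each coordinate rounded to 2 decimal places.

Cross-section at z=17.75: (-0.61,-2.72) (-4.84,-2.49) (-6.96,-5.59) (-4.92,-6.05)

t = z/height = 17.75/18 = 0.986111
s = 1 + (scale-1)·z/height = 1 + (1.4-1)·17.75/18 = 1.394444
θ = twist·z/height = -104°·17.75/18 = -102.5556° = -1.789932 rad
cos θ = -0.217386, sin θ = -0.976086 (intermediates below are computed at full precision and shown rounded to 5 d.p.)
v1: (2,0) → rotate → (-0.43477,-1.95217) → ×s → (-0.60627,-2.72219) → (-0.61,-2.72)
v2: (2.5,-3) → rotate → (-3.47172,-1.78806) → ×s → (-4.84112,-2.49334) → (-4.84,-2.49)
v3: (5,-4) → rotate → (-4.99127,-4.01088) → ×s → (-6.96005,-5.59295) → (-6.96,-5.59)
v4: (5,-2.5) → rotate → (-3.52714,-4.33696) → ×s → (-4.91841,-6.04765) → (-4.92,-6.05)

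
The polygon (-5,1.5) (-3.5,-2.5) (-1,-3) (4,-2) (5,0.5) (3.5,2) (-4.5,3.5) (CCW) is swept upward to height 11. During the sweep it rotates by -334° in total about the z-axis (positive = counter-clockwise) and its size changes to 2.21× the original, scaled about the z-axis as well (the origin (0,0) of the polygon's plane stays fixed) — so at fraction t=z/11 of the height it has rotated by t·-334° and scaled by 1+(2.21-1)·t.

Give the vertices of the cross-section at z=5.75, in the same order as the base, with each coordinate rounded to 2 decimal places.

Cross-section at z=5.75: (8.36,-1.67) (5.30,4.60) (1.16,5.03) (-6.81,2.63) (-8.05,-1.58) (-5.38,-3.79) (7.85,-5.00)

t = z/height = 5.75/11 = 0.522727
s = 1 + (scale-1)·z/height = 1 + (2.21-1)·5.75/11 = 1.632500
θ = twist·z/height = -334°·5.75/11 = -174.5909° = -3.047186 rad
cos θ = -0.995547, sin θ = -0.094266 (intermediates below are computed at full precision and shown rounded to 5 d.p.)
v1: (-5,1.5) → rotate → (5.11913,-1.02199) → ×s → (8.35699,-1.66840) → (8.36,-1.67)
v2: (-3.5,-2.5) → rotate → (3.24875,2.81880) → ×s → (5.30358,4.60169) → (5.30,4.60)
v3: (-1,-3) → rotate → (0.71275,3.08091) → ×s → (1.16356,5.02958) → (1.16,5.03)
v4: (4,-2) → rotate → (-4.17072,1.61403) → ×s → (-6.80870,2.63490) → (-6.81,2.63)
v5: (5,0.5) → rotate → (-4.93060,-0.96910) → ×s → (-8.04921,-1.58206) → (-8.05,-1.58)
v6: (3.5,2) → rotate → (-3.29588,-2.32103) → ×s → (-5.38053,-3.78907) → (-5.38,-3.79)
v7: (-4.5,3.5) → rotate → (4.80989,-3.06022) → ×s → (7.85215,-4.99580) → (7.85,-5.00)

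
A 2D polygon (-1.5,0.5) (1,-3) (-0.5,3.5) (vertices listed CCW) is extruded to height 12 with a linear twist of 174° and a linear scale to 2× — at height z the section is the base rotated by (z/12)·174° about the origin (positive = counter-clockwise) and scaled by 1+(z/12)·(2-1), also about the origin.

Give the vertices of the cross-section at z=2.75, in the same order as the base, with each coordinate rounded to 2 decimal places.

t = z/height = 2.75/12 = 0.229167
s = 1 + (scale-1)·z/height = 1 + (2-1)·2.75/12 = 1.229167
θ = twist·z/height = 174°·2.75/12 = 39.8750° = 0.695950 rad
cos θ = 0.767445, sin θ = 0.641115 (intermediates below are computed at full precision and shown rounded to 5 d.p.)
v1: (-1.5,0.5) → rotate → (-1.47172,-0.57795) → ×s → (-1.80900,-0.71040) → (-1.81,-0.71)
v2: (1,-3) → rotate → (2.69079,-1.66122) → ×s → (3.30743,-2.04192) → (3.31,-2.04)
v3: (-0.5,3.5) → rotate → (-2.62762,2.36550) → ×s → (-3.22979,2.90759) → (-3.23,2.91)

Cross-section at z=2.75: (-1.81,-0.71) (3.31,-2.04) (-3.23,2.91)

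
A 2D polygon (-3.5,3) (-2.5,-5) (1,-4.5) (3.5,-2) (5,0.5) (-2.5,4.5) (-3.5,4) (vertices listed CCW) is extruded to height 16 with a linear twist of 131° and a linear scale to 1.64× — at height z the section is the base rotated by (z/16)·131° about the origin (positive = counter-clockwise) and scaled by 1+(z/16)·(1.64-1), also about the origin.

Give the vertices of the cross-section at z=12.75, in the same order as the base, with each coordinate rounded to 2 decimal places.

Cross-section at z=12.75: (-3.07,-6.25) (8.25,-1.78) (6.21,3.15) (1.61,5.87) (-2.61,7.13) (-5.64,-5.35) (-4.54,-6.62)

t = z/height = 12.75/16 = 0.796875
s = 1 + (scale-1)·z/height = 1 + (1.64-1)·12.75/16 = 1.510000
θ = twist·z/height = 131°·12.75/16 = 104.3906° = 1.821960 rad
cos θ = -0.248531, sin θ = 0.968624 (intermediates below are computed at full precision and shown rounded to 5 d.p.)
v1: (-3.5,3) → rotate → (-2.03601,-4.13578) → ×s → (-3.07438,-6.24502) → (-3.07,-6.25)
v2: (-2.5,-5) → rotate → (5.46445,-1.17890) → ×s → (8.25132,-1.78014) → (8.25,-1.78)
v3: (1,-4.5) → rotate → (4.11028,2.08702) → ×s → (6.20652,3.15139) → (6.21,3.15)
v4: (3.5,-2) → rotate → (1.06739,3.88725) → ×s → (1.61176,5.86974) → (1.61,5.87)
v5: (5,0.5) → rotate → (-1.72697,4.71885) → ×s → (-2.60772,7.12547) → (-2.61,7.13)
v6: (-2.5,4.5) → rotate → (-3.73748,-3.53995) → ×s → (-5.64359,-5.34533) → (-5.64,-5.35)
v7: (-3.5,4) → rotate → (-3.00464,-4.38431) → ×s → (-4.53700,-6.62031) → (-4.54,-6.62)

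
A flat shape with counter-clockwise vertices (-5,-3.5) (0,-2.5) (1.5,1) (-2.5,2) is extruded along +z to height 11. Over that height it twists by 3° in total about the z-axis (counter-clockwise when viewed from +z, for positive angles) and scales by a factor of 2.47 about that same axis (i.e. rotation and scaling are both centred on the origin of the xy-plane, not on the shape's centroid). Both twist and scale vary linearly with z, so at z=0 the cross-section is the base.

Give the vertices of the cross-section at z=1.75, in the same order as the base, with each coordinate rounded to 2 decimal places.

Cross-section at z=1.75: (-6.13,-4.37) (0.03,-3.08) (1.84,1.25) (-3.11,2.44)

t = z/height = 1.75/11 = 0.159091
s = 1 + (scale-1)·z/height = 1 + (2.47-1)·1.75/11 = 1.233864
θ = twist·z/height = 3°·1.75/11 = 0.4773° = 0.008330 rad
cos θ = 0.999965, sin θ = 0.008330 (intermediates below are computed at full precision and shown rounded to 5 d.p.)
v1: (-5,-3.5) → rotate → (-4.97067,-3.54153) → ×s → (-6.13313,-4.36976) → (-6.13,-4.37)
v2: (0,-2.5) → rotate → (0.02082,-2.49991) → ×s → (0.02569,-3.08455) → (0.03,-3.08)
v3: (1.5,1) → rotate → (1.49162,1.01246) → ×s → (1.84045,1.24924) → (1.84,1.25)
v4: (-2.5,2) → rotate → (-2.51657,1.97911) → ×s → (-3.10511,2.44195) → (-3.11,2.44)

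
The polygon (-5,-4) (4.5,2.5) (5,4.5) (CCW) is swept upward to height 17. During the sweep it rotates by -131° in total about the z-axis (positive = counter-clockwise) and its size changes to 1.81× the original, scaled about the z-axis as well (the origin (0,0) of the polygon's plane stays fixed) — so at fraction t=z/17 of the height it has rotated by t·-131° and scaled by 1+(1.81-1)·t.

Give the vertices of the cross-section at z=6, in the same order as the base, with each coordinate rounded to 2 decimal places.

t = z/height = 6/17 = 0.352941
s = 1 + (scale-1)·z/height = 1 + (1.81-1)·6/17 = 1.285882
θ = twist·z/height = -131°·6/17 = -46.2353° = -0.806958 rad
cos θ = 0.691698, sin θ = -0.722186 (intermediates below are computed at full precision and shown rounded to 5 d.p.)
v1: (-5,-4) → rotate → (-6.34724,0.84414) → ×s → (-8.16180,1.08546) → (-8.16,1.09)
v2: (4.5,2.5) → rotate → (4.91811,-1.52059) → ×s → (6.32411,-1.95530) → (6.32,-1.96)
v3: (5,4.5) → rotate → (6.70833,-0.49829) → ×s → (8.62612,-0.64074) → (8.63,-0.64)

Cross-section at z=6: (-8.16,1.09) (6.32,-1.96) (8.63,-0.64)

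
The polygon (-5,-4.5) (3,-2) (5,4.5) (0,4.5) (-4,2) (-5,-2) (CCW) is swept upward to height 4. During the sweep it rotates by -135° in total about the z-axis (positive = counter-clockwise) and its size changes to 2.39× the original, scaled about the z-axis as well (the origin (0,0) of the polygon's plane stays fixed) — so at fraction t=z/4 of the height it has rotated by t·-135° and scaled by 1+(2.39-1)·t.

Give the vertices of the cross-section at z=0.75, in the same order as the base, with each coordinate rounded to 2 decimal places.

t = z/height = 0.75/4 = 0.1875
s = 1 + (scale-1)·z/height = 1 + (2.39-1)·0.75/4 = 1.260625
θ = twist·z/height = -135°·0.75/4 = -25.3125° = -0.441786 rad
cos θ = 0.903989, sin θ = -0.427555 (intermediates below are computed at full precision and shown rounded to 5 d.p.)
v1: (-5,-4.5) → rotate → (-6.44394,-1.93018) → ×s → (-8.12340,-2.43323) → (-8.12,-2.43)
v2: (3,-2) → rotate → (1.85686,-3.09064) → ×s → (2.34080,-3.89614) → (2.34,-3.90)
v3: (5,4.5) → rotate → (6.44394,1.93018) → ×s → (8.12340,2.43323) → (8.12,2.43)
v4: (0,4.5) → rotate → (1.92400,4.06795) → ×s → (2.42544,5.12816) → (2.43,5.13)
v5: (-4,2) → rotate → (-2.76085,3.51820) → ×s → (-3.48039,4.43513) → (-3.48,4.44)
v6: (-5,-2) → rotate → (-5.37506,0.32980) → ×s → (-6.77593,0.41575) → (-6.78,0.42)

Cross-section at z=0.75: (-8.12,-2.43) (2.34,-3.90) (8.12,2.43) (2.43,5.13) (-3.48,4.44) (-6.78,0.42)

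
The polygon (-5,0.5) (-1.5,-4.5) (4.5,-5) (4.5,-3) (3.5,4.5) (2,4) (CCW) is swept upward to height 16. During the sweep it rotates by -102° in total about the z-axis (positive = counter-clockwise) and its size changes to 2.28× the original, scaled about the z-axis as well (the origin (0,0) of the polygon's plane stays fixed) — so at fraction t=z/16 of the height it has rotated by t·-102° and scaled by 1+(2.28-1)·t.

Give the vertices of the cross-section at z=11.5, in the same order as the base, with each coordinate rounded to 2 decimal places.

t = z/height = 11.5/16 = 0.71875
s = 1 + (scale-1)·z/height = 1 + (2.28-1)·11.5/16 = 1.920000
θ = twist·z/height = -102°·11.5/16 = -73.3125° = -1.279545 rad
cos θ = 0.287152, sin θ = -0.957885 (intermediates below are computed at full precision and shown rounded to 5 d.p.)
v1: (-5,0.5) → rotate → (-0.95682,4.93300) → ×s → (-1.83709,9.47136) → (-1.84,9.47)
v2: (-1.5,-4.5) → rotate → (-4.74121,0.14465) → ×s → (-9.10312,0.27772) → (-9.10,0.28)
v3: (4.5,-5) → rotate → (-3.49724,-5.74624) → ×s → (-6.71471,-11.03278) → (-6.71,-11.03)
v4: (4.5,-3) → rotate → (-1.58147,-5.17194) → ×s → (-3.03643,-9.93012) → (-3.04,-9.93)
v5: (3.5,4.5) → rotate → (5.31551,-2.06042) → ×s → (10.20579,-3.95600) → (10.21,-3.96)
v6: (2,4) → rotate → (4.40584,-0.76716) → ×s → (8.45922,-1.47296) → (8.46,-1.47)

Cross-section at z=11.5: (-1.84,9.47) (-9.10,0.28) (-6.71,-11.03) (-3.04,-9.93) (10.21,-3.96) (8.46,-1.47)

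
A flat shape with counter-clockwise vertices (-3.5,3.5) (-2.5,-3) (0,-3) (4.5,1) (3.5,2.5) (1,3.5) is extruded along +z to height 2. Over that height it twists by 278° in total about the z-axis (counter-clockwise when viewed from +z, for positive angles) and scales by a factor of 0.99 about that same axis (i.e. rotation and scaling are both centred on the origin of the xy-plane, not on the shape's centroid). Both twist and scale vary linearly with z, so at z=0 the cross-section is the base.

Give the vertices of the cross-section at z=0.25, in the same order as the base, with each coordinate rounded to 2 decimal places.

Cross-section at z=0.25: (-4.86,0.88) (-0.34,-3.89) (1.71,-2.46) (3.12,3.38) (1.45,4.04) (-1.17,3.44)

t = z/height = 0.25/2 = 0.125
s = 1 + (scale-1)·z/height = 1 + (0.99-1)·0.25/2 = 0.998750
θ = twist·z/height = 278°·0.25/2 = 34.7500° = 0.606502 rad
cos θ = 0.821647, sin θ = 0.569997 (intermediates below are computed at full precision and shown rounded to 5 d.p.)
v1: (-3.5,3.5) → rotate → (-4.87075,0.88078) → ×s → (-4.86466,0.87967) → (-4.86,0.88)
v2: (-2.5,-3) → rotate → (-0.34413,-3.88993) → ×s → (-0.34370,-3.88507) → (-0.34,-3.89)
v3: (0,-3) → rotate → (1.70999,-2.46494) → ×s → (1.70785,-2.46186) → (1.71,-2.46)
v4: (4.5,1) → rotate → (3.12741,3.38663) → ×s → (3.12351,3.38240) → (3.12,3.38)
v5: (3.5,2.5) → rotate → (1.45077,4.04911) → ×s → (1.44896,4.04404) → (1.45,4.04)
v6: (1,3.5) → rotate → (-1.17334,3.44576) → ×s → (-1.17188,3.44145) → (-1.17,3.44)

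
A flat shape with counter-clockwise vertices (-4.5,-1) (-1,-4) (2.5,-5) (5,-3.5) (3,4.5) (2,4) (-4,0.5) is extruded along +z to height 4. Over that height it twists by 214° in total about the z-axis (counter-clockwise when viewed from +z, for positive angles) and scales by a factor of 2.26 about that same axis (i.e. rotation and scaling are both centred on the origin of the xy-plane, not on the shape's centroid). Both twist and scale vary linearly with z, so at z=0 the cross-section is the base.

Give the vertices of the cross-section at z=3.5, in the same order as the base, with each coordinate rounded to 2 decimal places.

t = z/height = 3.5/4 = 0.875
s = 1 + (scale-1)·z/height = 1 + (2.26-1)·3.5/4 = 2.102500
θ = twist·z/height = 214°·3.5/4 = 187.2500° = 3.268129 rad
cos θ = -0.992005, sin θ = -0.126199 (intermediates below are computed at full precision and shown rounded to 5 d.p.)
v1: (-4.5,-1) → rotate → (4.33782,1.55990) → ×s → (9.12027,3.27969) → (9.12,3.28)
v2: (-1,-4) → rotate → (0.48721,4.09422) → ×s → (1.02436,8.60809) → (1.02,8.61)
v3: (2.5,-5) → rotate → (-3.11101,4.64453) → ×s → (-6.54089,9.76512) → (-6.54,9.77)
v4: (5,-3.5) → rotate → (-5.40172,2.84102) → ×s → (-11.35712,5.97325) → (-11.36,5.97)
v5: (3,4.5) → rotate → (-2.40812,-4.84262) → ×s → (-5.06307,-10.18161) → (-5.06,-10.18)
v6: (2,4) → rotate → (-1.47921,-4.22042) → ×s → (-3.11005,-8.87343) → (-3.11,-8.87)
v7: (-4,0.5) → rotate → (4.03112,0.00879) → ×s → (8.47543,0.01849) → (8.48,0.02)

Cross-section at z=3.5: (9.12,3.28) (1.02,8.61) (-6.54,9.77) (-11.36,5.97) (-5.06,-10.18) (-3.11,-8.87) (8.48,0.02)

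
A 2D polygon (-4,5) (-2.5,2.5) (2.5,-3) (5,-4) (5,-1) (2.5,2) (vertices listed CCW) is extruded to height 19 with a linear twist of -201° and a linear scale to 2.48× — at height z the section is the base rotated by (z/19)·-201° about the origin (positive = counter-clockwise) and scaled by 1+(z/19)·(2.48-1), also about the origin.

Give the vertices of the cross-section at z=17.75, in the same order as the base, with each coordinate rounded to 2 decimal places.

t = z/height = 17.75/19 = 0.934211
s = 1 + (scale-1)·z/height = 1 + (2.48-1)·17.75/19 = 2.382632
θ = twist·z/height = -201°·17.75/19 = -187.7763° = -3.277315 rad
cos θ = -0.990804, sin θ = 0.135306 (intermediates below are computed at full precision and shown rounded to 5 d.p.)
v1: (-4,5) → rotate → (3.28669,-5.49524) → ×s → (7.83096,-13.09314) → (7.83,-13.09)
v2: (-2.5,2.5) → rotate → (2.13874,-2.81527) → ×s → (5.09584,-6.70776) → (5.10,-6.71)
v3: (2.5,-3) → rotate → (-2.07109,3.31068) → ×s → (-4.93465,7.88812) → (-4.93,7.89)
v4: (5,-4) → rotate → (-4.41280,4.63975) → ×s → (-10.51407,11.05480) → (-10.51,11.05)
v5: (5,-1) → rotate → (-4.81871,1.66733) → ×s → (-11.48122,3.97264) → (-11.48,3.97)
v6: (2.5,2) → rotate → (-2.74762,-1.64334) → ×s → (-6.54657,-3.91548) → (-6.55,-3.92)

Cross-section at z=17.75: (7.83,-13.09) (5.10,-6.71) (-4.93,7.89) (-10.51,11.05) (-11.48,3.97) (-6.55,-3.92)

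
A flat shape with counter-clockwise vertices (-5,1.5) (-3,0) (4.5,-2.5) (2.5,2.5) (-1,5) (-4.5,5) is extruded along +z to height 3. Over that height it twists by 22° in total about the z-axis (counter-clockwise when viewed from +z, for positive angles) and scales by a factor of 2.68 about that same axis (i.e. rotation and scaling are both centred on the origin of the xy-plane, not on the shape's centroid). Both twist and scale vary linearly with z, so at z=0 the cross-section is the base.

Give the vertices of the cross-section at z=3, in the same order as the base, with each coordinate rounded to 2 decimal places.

t = z/height = 3/3 = 1
s = 1 + (scale-1)·z/height = 1 + (2.68-1)·3/3 = 2.680000
θ = twist·z/height = 22°·3/3 = 22.0000° = 0.383972 rad
cos θ = 0.927184, sin θ = 0.374607 (intermediates below are computed at full precision and shown rounded to 5 d.p.)
v1: (-5,1.5) → rotate → (-5.19783,-0.48226) → ×s → (-13.93018,-1.29245) → (-13.93,-1.29)
v2: (-3,0) → rotate → (-2.78155,-1.12382) → ×s → (-7.45456,-3.01184) → (-7.45,-3.01)
v3: (4.5,-2.5) → rotate → (5.10884,-0.63223) → ×s → (13.69170,-1.69438) → (13.69,-1.69)
v4: (2.5,2.5) → rotate → (1.38144,3.25448) → ×s → (3.70227,8.72200) → (3.70,8.72)
v5: (-1,5) → rotate → (-2.80022,4.26131) → ×s → (-7.50458,11.42032) → (-7.50,11.42)
v6: (-4.5,5) → rotate → (-6.04536,2.95019) → ×s → (-16.20157,7.90651) → (-16.20,7.91)

Cross-section at z=3: (-13.93,-1.29) (-7.45,-3.01) (13.69,-1.69) (3.70,8.72) (-7.50,11.42) (-16.20,7.91)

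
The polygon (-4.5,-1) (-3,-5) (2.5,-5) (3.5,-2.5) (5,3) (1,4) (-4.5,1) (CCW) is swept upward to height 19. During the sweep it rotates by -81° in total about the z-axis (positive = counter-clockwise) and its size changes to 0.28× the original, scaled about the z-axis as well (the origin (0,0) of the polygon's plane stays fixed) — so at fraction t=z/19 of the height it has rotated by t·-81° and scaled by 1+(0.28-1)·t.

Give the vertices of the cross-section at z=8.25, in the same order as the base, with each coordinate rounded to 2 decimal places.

t = z/height = 8.25/19 = 0.434211
s = 1 + (scale-1)·z/height = 1 + (0.28-1)·8.25/19 = 0.687368
θ = twist·z/height = -81°·8.25/19 = -35.1711° = -0.613851 rad
cos θ = 0.817436, sin θ = -0.576019 (intermediates below are computed at full precision and shown rounded to 5 d.p.)
v1: (-4.5,-1) → rotate → (-4.25448,1.77465) → ×s → (-2.92440,1.21984) → (-2.92,1.22)
v2: (-3,-5) → rotate → (-5.33241,-2.35912) → ×s → (-3.66533,-1.62159) → (-3.67,-1.62)
v3: (2.5,-5) → rotate → (-0.83651,-5.52723) → ×s → (-0.57499,-3.79924) → (-0.57,-3.80)
v4: (3.5,-2.5) → rotate → (1.42098,-4.05966) → ×s → (0.97674,-2.79048) → (0.98,-2.79)
v5: (5,3) → rotate → (5.81524,-0.42779) → ×s → (3.99721,-0.29405) → (4.00,-0.29)
v6: (1,4) → rotate → (3.12151,2.69372) → ×s → (2.14563,1.85158) → (2.15,1.85)
v7: (-4.5,1) → rotate → (-3.10244,3.40952) → ×s → (-2.13252,2.34360) → (-2.13,2.34)

Cross-section at z=8.25: (-2.92,1.22) (-3.67,-1.62) (-0.57,-3.80) (0.98,-2.79) (4.00,-0.29) (2.15,1.85) (-2.13,2.34)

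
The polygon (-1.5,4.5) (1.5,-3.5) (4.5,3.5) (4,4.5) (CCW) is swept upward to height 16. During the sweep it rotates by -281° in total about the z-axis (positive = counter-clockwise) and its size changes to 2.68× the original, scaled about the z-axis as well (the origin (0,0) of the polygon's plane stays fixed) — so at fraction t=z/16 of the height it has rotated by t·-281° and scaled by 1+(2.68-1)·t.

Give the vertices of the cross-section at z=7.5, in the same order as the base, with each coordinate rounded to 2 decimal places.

t = z/height = 7.5/16 = 0.46875
s = 1 + (scale-1)·z/height = 1 + (2.68-1)·7.5/16 = 1.787500
θ = twist·z/height = -281°·7.5/16 = -131.7188° = -2.298926 rad
cos θ = -0.665475, sin θ = -0.746420 (intermediates below are computed at full precision and shown rounded to 5 d.p.)
v1: (-1.5,4.5) → rotate → (4.35710,-1.87501) → ×s → (7.78832,-3.35157) → (7.79,-3.35)
v2: (1.5,-3.5) → rotate → (-3.61068,1.20953) → ×s → (-6.45410,2.16204) → (-6.45,2.16)
v3: (4.5,3.5) → rotate → (-0.38216,-5.68805) → ×s → (-0.68312,-10.16740) → (-0.68,-10.17)
v4: (4,4.5) → rotate → (0.69699,-5.98032) → ×s → (1.24588,-10.68982) → (1.25,-10.69)

Cross-section at z=7.5: (7.79,-3.35) (-6.45,2.16) (-0.68,-10.17) (1.25,-10.69)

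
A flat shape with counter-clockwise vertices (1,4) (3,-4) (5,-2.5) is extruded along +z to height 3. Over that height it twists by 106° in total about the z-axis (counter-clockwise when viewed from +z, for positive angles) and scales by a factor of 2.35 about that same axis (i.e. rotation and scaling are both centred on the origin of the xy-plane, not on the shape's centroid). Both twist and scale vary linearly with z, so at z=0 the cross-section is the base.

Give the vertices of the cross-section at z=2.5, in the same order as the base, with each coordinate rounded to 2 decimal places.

Cross-section at z=2.5: (-8.43,2.37) (8.68,6.13) (5.62,10.47)

t = z/height = 2.5/3 = 0.833333
s = 1 + (scale-1)·z/height = 1 + (2.35-1)·2.5/3 = 2.125000
θ = twist·z/height = 106°·2.5/3 = 88.3333° = 1.541708 rad
cos θ = 0.029085, sin θ = 0.999577 (intermediates below are computed at full precision and shown rounded to 5 d.p.)
v1: (1,4) → rotate → (-3.96922,1.11592) → ×s → (-8.43460,2.37132) → (-8.43,2.37)
v2: (3,-4) → rotate → (4.08556,2.88239) → ×s → (8.68182,6.12508) → (8.68,6.13)
v3: (5,-2.5) → rotate → (2.64437,4.92517) → ×s → (5.61928,10.46599) → (5.62,10.47)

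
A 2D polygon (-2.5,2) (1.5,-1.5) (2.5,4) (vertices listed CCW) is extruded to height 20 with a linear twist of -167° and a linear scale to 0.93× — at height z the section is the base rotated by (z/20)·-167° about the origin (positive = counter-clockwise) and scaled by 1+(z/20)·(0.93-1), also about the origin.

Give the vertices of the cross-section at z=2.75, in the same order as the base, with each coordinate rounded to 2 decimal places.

t = z/height = 2.75/20 = 0.1375
s = 1 + (scale-1)·z/height = 1 + (0.93-1)·2.75/20 = 0.990375
θ = twist·z/height = -167°·2.75/20 = -22.9625° = -0.400771 rad
cos θ = 0.920760, sin θ = -0.390129 (intermediates below are computed at full precision and shown rounded to 5 d.p.)
v1: (-2.5,2) → rotate → (-1.52164,2.81684) → ×s → (-1.50700,2.78973) → (-1.51,2.79)
v2: (1.5,-1.5) → rotate → (0.79595,-1.96633) → ×s → (0.78829,-1.94741) → (0.79,-1.95)
v3: (2.5,4) → rotate → (3.86242,2.70772) → ×s → (3.82524,2.68166) → (3.83,2.68)

Cross-section at z=2.75: (-1.51,2.79) (0.79,-1.95) (3.83,2.68)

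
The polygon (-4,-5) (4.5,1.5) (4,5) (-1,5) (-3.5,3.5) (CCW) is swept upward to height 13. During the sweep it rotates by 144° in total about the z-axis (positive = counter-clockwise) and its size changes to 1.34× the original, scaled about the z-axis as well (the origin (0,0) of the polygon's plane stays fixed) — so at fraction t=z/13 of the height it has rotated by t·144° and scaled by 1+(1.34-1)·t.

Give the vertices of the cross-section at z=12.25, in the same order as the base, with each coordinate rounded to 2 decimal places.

t = z/height = 12.25/13 = 0.942308
s = 1 + (scale-1)·z/height = 1 + (1.34-1)·12.25/13 = 1.320385
θ = twist·z/height = 144°·12.25/13 = 135.6923° = 2.368278 rad
cos θ = -0.715599, sin θ = 0.698511 (intermediates below are computed at full precision and shown rounded to 5 d.p.)
v1: (-4,-5) → rotate → (6.35495,0.78395) → ×s → (8.39098,1.03511) → (8.39,1.04)
v2: (4.5,1.5) → rotate → (-4.26796,2.06990) → ×s → (-5.63535,2.73307) → (-5.64,2.73)
v3: (4,5) → rotate → (-6.35495,-0.78395) → ×s → (-8.39098,-1.03511) → (-8.39,-1.04)
v4: (-1,5) → rotate → (-2.77696,-4.27651) → ×s → (-3.66665,-5.64663) → (-3.67,-5.65)
v5: (-3.5,3.5) → rotate → (0.05981,-4.94939) → ×s → (0.07897,-6.53509) → (0.08,-6.54)

Cross-section at z=12.25: (8.39,1.04) (-5.64,2.73) (-8.39,-1.04) (-3.67,-5.65) (0.08,-6.54)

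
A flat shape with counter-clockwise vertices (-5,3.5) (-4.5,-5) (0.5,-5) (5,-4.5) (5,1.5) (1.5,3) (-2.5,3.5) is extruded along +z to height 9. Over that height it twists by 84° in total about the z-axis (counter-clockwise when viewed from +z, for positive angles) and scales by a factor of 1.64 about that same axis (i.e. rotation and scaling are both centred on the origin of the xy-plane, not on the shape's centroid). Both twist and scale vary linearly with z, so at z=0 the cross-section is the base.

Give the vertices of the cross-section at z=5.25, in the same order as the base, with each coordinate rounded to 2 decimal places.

t = z/height = 5.25/9 = 0.583333
s = 1 + (scale-1)·z/height = 1 + (1.64-1)·5.25/9 = 1.373333
θ = twist·z/height = 84°·5.25/9 = 49.0000° = 0.855211 rad
cos θ = 0.656059, sin θ = 0.754710 (intermediates below are computed at full precision and shown rounded to 5 d.p.)
v1: (-5,3.5) → rotate → (-5.92178,-1.47734) → ×s → (-8.13258,-2.02888) → (-8.13,-2.03)
v2: (-4.5,-5) → rotate → (0.82128,-6.67649) → ×s → (1.12789,-9.16904) → (1.13,-9.17)
v3: (0.5,-5) → rotate → (4.10158,-2.90294) → ×s → (5.63283,-3.98670) → (5.63,-3.99)
v4: (5,-4.5) → rotate → (6.67649,0.82128) → ×s → (9.16904,1.12789) → (9.17,1.13)
v5: (5,1.5) → rotate → (2.14823,4.75764) → ×s → (2.95024,6.53382) → (2.95,6.53)
v6: (1.5,3) → rotate → (-1.28004,3.10024) → ×s → (-1.75792,4.25766) → (-1.76,4.26)
v7: (-2.5,3.5) → rotate → (-4.28163,0.40943) → ×s → (-5.88011,0.56229) → (-5.88,0.56)

Cross-section at z=5.25: (-8.13,-2.03) (1.13,-9.17) (5.63,-3.99) (9.17,1.13) (2.95,6.53) (-1.76,4.26) (-5.88,0.56)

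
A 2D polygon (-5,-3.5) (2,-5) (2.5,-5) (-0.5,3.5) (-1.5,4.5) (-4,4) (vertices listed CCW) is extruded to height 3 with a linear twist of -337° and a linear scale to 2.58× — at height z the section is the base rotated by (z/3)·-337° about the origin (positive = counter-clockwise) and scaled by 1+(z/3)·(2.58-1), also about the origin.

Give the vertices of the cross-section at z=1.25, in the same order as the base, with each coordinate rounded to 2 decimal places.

Cross-section at z=1.25: (2.69,9.76) (-7.84,4.28) (-8.48,3.75) (4.34,-3.94) (6.67,-4.17) (9.34,-0.89)

t = z/height = 1.25/3 = 0.416667
s = 1 + (scale-1)·z/height = 1 + (2.58-1)·1.25/3 = 1.658333
θ = twist·z/height = -337°·1.25/3 = -140.4167° = -2.450733 rad
cos θ = -0.770699, sin θ = -0.637200 (intermediates below are computed at full precision and shown rounded to 5 d.p.)
v1: (-5,-3.5) → rotate → (1.62329,5.88344) → ×s → (2.69196,9.75671) → (2.69,9.76)
v2: (2,-5) → rotate → (-4.72740,2.57909) → ×s → (-7.83960,4.27700) → (-7.84,4.28)
v3: (2.5,-5) → rotate → (-5.11275,2.26049) → ×s → (-8.47864,3.74865) → (-8.48,3.75)
v4: (-0.5,3.5) → rotate → (2.61555,-2.37885) → ×s → (4.33745,-3.94492) → (4.34,-3.94)
v5: (-1.5,4.5) → rotate → (4.02345,-2.51234) → ×s → (6.67222,-4.16630) → (6.67,-4.17)
v6: (-4,4) → rotate → (5.63159,-0.53400) → ×s → (9.33906,-0.88554) → (9.34,-0.89)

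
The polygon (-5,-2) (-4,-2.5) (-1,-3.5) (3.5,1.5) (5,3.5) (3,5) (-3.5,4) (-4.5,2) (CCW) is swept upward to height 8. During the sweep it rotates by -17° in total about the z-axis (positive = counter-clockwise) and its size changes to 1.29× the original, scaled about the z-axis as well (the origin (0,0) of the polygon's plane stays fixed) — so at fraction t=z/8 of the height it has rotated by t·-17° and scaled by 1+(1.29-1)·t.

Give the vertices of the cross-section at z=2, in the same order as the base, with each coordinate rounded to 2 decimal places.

t = z/height = 2/8 = 0.25
s = 1 + (scale-1)·z/height = 1 + (1.29-1)·2/8 = 1.072500
θ = twist·z/height = -17°·2/8 = -4.2500° = -0.074176 rad
cos θ = 0.997250, sin θ = -0.074108 (intermediates below are computed at full precision and shown rounded to 5 d.p.)
v1: (-5,-2) → rotate → (-5.13447,-1.62396) → ×s → (-5.50672,-1.74169) → (-5.51,-1.74)
v2: (-4,-2.5) → rotate → (-4.17427,-2.19669) → ×s → (-4.47691,-2.35595) → (-4.48,-2.36)
v3: (-1,-3.5) → rotate → (-1.25663,-3.41627) → ×s → (-1.34774,-3.66395) → (-1.35,-3.66)
v4: (3.5,1.5) → rotate → (3.60154,1.23650) → ×s → (3.86265,1.32614) → (3.86,1.33)
v5: (5,3.5) → rotate → (5.24563,3.11983) → ×s → (5.62594,3.34602) → (5.63,3.35)
v6: (3,5) → rotate → (3.36229,4.76393) → ×s → (3.60606,5.10931) → (3.61,5.11)
v7: (-3.5,4) → rotate → (-3.19394,4.24838) → ×s → (-3.42550,4.55639) → (-3.43,4.56)
v8: (-4.5,2) → rotate → (-4.33941,2.32799) → ×s → (-4.65402,2.49677) → (-4.65,2.50)

Cross-section at z=2: (-5.51,-1.74) (-4.48,-2.36) (-1.35,-3.66) (3.86,1.33) (5.63,3.35) (3.61,5.11) (-3.43,4.56) (-4.65,2.50)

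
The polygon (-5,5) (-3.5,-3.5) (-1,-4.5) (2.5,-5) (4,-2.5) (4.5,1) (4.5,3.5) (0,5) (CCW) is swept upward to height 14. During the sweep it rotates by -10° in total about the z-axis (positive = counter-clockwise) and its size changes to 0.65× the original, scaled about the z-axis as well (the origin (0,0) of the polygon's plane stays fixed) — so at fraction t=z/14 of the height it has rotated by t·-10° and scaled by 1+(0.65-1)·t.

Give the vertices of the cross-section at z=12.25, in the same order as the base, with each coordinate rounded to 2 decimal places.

t = z/height = 12.25/14 = 0.875
s = 1 + (scale-1)·z/height = 1 + (0.65-1)·12.25/14 = 0.693750
θ = twist·z/height = -10°·12.25/14 = -8.7500° = -0.152716 rad
cos θ = 0.988362, sin θ = -0.152123 (intermediates below are computed at full precision and shown rounded to 5 d.p.)
v1: (-5,5) → rotate → (-4.18119,5.70242) → ×s → (-2.90070,3.95606) → (-2.90,3.96)
v2: (-3.5,-3.5) → rotate → (-3.99170,-2.92683) → ×s → (-2.76924,-2.03049) → (-2.77,-2.03)
v3: (-1,-4.5) → rotate → (-1.67292,-4.29550) → ×s → (-1.16059,-2.98001) → (-1.16,-2.98)
v4: (2.5,-5) → rotate → (1.71029,-5.32212) → ×s → (1.18651,-3.69222) → (1.19,-3.69)
v5: (4,-2.5) → rotate → (3.57314,-3.07940) → ×s → (2.47886,-2.13633) → (2.48,-2.14)
v6: (4.5,1) → rotate → (4.59975,0.30381) → ×s → (3.19108,0.21077) → (3.19,0.21)
v7: (4.5,3.5) → rotate → (4.98006,2.77471) → ×s → (3.45492,1.92496) → (3.45,1.92)
v8: (0,5) → rotate → (0.76062,4.94181) → ×s → (0.52768,3.42838) → (0.53,3.43)

Cross-section at z=12.25: (-2.90,3.96) (-2.77,-2.03) (-1.16,-2.98) (1.19,-3.69) (2.48,-2.14) (3.19,0.21) (3.45,1.92) (0.53,3.43)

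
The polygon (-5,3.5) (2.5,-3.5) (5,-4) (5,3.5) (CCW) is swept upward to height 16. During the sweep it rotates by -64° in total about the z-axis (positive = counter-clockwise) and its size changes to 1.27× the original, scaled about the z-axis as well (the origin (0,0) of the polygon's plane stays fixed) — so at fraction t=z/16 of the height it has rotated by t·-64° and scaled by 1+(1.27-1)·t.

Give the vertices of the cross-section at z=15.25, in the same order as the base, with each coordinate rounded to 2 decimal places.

t = z/height = 15.25/16 = 0.953125
s = 1 + (scale-1)·z/height = 1 + (1.27-1)·15.25/16 = 1.257344
θ = twist·z/height = -64°·15.25/16 = -61.0000° = -1.064651 rad
cos θ = 0.484810, sin θ = -0.874620 (intermediates below are computed at full precision and shown rounded to 5 d.p.)
v1: (-5,3.5) → rotate → (0.63712,6.06993) → ×s → (0.80108,7.63199) → (0.80,7.63)
v2: (2.5,-3.5) → rotate → (-1.84914,-3.88338) → ×s → (-2.32501,-4.88275) → (-2.33,-4.88)
v3: (5,-4) → rotate → (-1.07443,-6.31234) → ×s → (-1.35093,-7.93678) → (-1.35,-7.94)
v4: (5,3.5) → rotate → (5.48522,-2.67626) → ×s → (6.89680,-3.36498) → (6.90,-3.36)

Cross-section at z=15.25: (0.80,7.63) (-2.33,-4.88) (-1.35,-7.94) (6.90,-3.36)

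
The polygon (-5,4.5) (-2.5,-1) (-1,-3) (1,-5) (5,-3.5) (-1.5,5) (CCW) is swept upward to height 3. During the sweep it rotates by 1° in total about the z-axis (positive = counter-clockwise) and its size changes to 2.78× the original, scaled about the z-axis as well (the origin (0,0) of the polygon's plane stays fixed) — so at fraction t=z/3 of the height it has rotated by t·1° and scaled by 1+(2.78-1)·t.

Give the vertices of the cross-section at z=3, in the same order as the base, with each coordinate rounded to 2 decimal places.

Cross-section at z=3: (-14.12,12.27) (-6.90,-2.90) (-2.63,-8.39) (3.02,-13.85) (14.07,-9.49) (-4.41,13.83)

t = z/height = 3/3 = 1
s = 1 + (scale-1)·z/height = 1 + (2.78-1)·3/3 = 2.780000
θ = twist·z/height = 1°·3/3 = 1.0000° = 0.017453 rad
cos θ = 0.999848, sin θ = 0.017452 (intermediates below are computed at full precision and shown rounded to 5 d.p.)
v1: (-5,4.5) → rotate → (-5.07777,4.41205) → ×s → (-14.11621,12.26551) → (-14.12,12.27)
v2: (-2.5,-1) → rotate → (-2.48217,-1.04348) → ×s → (-6.90042,-2.90087) → (-6.90,-2.90)
v3: (-1,-3) → rotate → (-0.94749,-3.01700) → ×s → (-2.63402,-8.38725) → (-2.63,-8.39)
v4: (1,-5) → rotate → (1.08711,-4.98179) → ×s → (3.02217,-13.84937) → (3.02,-13.85)
v5: (5,-3.5) → rotate → (5.06032,-3.41220) → ×s → (14.06769,-9.48593) → (14.07,-9.49)
v6: (-1.5,5) → rotate → (-1.58703,4.97306) → ×s → (-4.41195,13.82511) → (-4.41,13.83)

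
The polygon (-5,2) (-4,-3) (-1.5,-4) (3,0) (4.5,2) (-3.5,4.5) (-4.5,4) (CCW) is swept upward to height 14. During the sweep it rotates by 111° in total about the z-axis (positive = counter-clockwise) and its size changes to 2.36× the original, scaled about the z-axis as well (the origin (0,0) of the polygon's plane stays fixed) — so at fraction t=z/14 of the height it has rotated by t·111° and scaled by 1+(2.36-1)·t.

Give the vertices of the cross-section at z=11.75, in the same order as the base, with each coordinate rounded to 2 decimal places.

t = z/height = 11.75/14 = 0.839286
s = 1 + (scale-1)·z/height = 1 + (2.36-1)·11.75/14 = 2.141429
θ = twist·z/height = 111°·11.75/14 = 93.1607° = 1.625961 rad
cos θ = -0.055137, sin θ = 0.998479 (intermediates below are computed at full precision and shown rounded to 5 d.p.)
v1: (-5,2) → rotate → (-1.72127,-5.10267) → ×s → (-3.68598,-10.92700) → (-3.69,-10.93)
v2: (-4,-3) → rotate → (3.21598,-3.82850) → ×s → (6.88680,-8.19847) → (6.89,-8.20)
v3: (-1.5,-4) → rotate → (4.07662,-1.27717) → ×s → (8.72979,-2.73497) → (8.73,-2.73)
v4: (3,0) → rotate → (-0.16541,2.99544) → ×s → (-0.35422,6.41451) → (-0.35,6.41)
v5: (4.5,2) → rotate → (-2.24507,4.38288) → ×s → (-4.80766,9.38563) → (-4.81,9.39)
v6: (-3.5,4.5) → rotate → (-4.30018,-3.74279) → ×s → (-9.20852,-8.01492) → (-9.21,-8.01)
v7: (-4.5,4) → rotate → (-3.74580,-4.71370) → ×s → (-8.02136,-10.09406) → (-8.02,-10.09)

Cross-section at z=11.75: (-3.69,-10.93) (6.89,-8.20) (8.73,-2.73) (-0.35,6.41) (-4.81,9.39) (-9.21,-8.01) (-8.02,-10.09)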